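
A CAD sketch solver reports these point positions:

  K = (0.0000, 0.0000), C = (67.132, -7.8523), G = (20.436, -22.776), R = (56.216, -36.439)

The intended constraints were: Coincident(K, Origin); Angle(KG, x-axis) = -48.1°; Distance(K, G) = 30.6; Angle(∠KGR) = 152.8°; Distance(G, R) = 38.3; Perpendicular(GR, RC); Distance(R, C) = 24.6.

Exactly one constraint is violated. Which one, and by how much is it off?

Distance(R, C) = 24.6 — off by 6.00.

K = (0.00, 0.00) ✓; KG at -48.10° ✓; |KG| = 30.60 ✓; ∠KGR = 152.8° ✓; |GR| = 38.30 ✓; ∠(GR, RC) = 90.00° ✓; |RC| = 30.60 ✗.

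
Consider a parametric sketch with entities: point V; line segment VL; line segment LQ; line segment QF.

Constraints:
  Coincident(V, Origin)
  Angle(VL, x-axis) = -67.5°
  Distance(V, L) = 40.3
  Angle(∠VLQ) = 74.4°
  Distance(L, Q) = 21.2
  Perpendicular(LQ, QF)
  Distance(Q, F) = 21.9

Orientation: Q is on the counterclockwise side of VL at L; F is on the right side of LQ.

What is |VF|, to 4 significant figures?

61.59

∠VLQ = 74.4°, so LQ runs at -67.5° + (180° − 74.4°) = 38.10° from the x-axis; with |LQ| = 21.2, Q = L + 21.2·(cos 38.10°, sin 38.10°) = (32.11, -24.15). The perpendicularity gives QF at right angles to LQ; with |QF| = 21.9 on the right of LQ, F = Q + 21.9·(0.6170, -0.7869) = (45.62, -41.39). Then |VF| = |F − V| = 61.59.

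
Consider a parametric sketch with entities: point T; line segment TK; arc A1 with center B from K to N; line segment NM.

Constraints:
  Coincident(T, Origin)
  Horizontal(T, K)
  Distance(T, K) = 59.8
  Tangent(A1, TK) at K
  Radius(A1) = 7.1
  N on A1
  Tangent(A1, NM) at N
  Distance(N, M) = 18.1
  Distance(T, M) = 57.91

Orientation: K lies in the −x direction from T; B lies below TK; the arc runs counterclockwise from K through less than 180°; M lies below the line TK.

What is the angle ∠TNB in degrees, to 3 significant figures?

33.8°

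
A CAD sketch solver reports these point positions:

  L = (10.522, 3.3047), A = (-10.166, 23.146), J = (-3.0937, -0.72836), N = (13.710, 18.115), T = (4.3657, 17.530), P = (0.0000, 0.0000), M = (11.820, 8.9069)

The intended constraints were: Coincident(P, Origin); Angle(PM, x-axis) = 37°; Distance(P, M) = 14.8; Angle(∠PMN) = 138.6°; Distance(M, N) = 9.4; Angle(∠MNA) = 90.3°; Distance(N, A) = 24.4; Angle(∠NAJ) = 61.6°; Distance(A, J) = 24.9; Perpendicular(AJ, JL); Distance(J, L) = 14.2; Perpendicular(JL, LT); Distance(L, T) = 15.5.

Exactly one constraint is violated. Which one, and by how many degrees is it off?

Perpendicular(JL, LT) — off by 6.90°.

P = (0.00, 0.00) ✓; PM at 37.00° ✓; |PM| = 14.80 ✓; ∠PMN = 138.6° ✓; |MN| = 9.400 ✓; ∠MNA = 90.30° ✓; |NA| = 24.40 ✓; ∠NAJ = 61.60° ✓; |AJ| = 24.90 ✓; ∠(AJ, JL) = 90.00° ✓; |JL| = 14.20 ✓; ∠(JL, LT) = 96.90° ✗; |LT| = 15.50 ✓.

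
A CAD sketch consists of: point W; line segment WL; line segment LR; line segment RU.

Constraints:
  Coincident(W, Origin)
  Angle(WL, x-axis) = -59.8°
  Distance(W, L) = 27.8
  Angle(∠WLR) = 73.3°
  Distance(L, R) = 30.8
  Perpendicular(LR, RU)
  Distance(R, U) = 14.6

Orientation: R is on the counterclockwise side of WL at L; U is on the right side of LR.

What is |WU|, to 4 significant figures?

47.12

∠WLR = 73.3°, so LR runs at -59.8° + (180° − 73.3°) = 46.90° from the x-axis; with |LR| = 30.8, R = L + 30.8·(cos 46.90°, sin 46.90°) = (35.03, -1.538). The perpendicularity gives RU at right angles to LR; with |RU| = 14.6 on the right of LR, U = R + 14.6·(0.7302, -0.6833) = (45.69, -11.51). Then |WU| = |U − W| = 47.12.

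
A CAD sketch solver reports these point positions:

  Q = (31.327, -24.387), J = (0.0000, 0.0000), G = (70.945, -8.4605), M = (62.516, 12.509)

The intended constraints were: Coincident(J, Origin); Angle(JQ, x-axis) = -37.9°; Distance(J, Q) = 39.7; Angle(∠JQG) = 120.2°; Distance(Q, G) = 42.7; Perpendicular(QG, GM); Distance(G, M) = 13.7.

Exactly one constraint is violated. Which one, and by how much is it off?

Distance(G, M) = 13.7 — off by 8.90.

J = (0.00, 0.00) ✓; JQ at -37.90° ✓; |JQ| = 39.70 ✓; ∠JQG = 120.2° ✓; |QG| = 42.70 ✓; ∠(QG, GM) = 90.00° ✓; |GM| = 22.60 ✗.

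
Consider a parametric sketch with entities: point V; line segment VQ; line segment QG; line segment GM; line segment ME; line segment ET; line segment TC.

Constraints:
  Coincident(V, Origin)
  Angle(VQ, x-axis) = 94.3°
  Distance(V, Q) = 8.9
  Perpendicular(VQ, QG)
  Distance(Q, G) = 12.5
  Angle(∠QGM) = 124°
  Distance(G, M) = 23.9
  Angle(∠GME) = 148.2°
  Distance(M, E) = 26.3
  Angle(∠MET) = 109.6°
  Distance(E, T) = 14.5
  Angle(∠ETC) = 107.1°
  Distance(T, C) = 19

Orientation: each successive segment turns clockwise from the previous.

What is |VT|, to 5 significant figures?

44.642

V is at the origin; VQ runs at 94.3° with length 8.9, so Q = (-0.66731, 8.8749). VQ ⟂ QG, so QG runs at 4.3000°; with |QG| = 12.5, G = (11.798, 9.8122). ∠QGM = 124.0° gives GM at -51.700° from the x-axis; with |GM| = 23.9, M = (26.610, -8.9440). ∠GME = 148.2° gives ME at -83.500° from the x-axis; with |ME| = 26.3, E = (29.587, -35.075). ∠MET = 109.6° gives ET at -153.90° from the x-axis; with |ET| = 14.5, T = (16.566, -41.454). Then |VT| = |T − V| = 44.642.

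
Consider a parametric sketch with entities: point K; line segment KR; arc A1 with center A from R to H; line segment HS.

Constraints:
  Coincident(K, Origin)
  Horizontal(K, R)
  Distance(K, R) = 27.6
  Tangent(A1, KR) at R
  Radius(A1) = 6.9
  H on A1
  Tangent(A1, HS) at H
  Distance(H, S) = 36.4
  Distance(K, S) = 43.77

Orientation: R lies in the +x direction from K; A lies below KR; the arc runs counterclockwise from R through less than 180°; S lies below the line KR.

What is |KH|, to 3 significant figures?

21.6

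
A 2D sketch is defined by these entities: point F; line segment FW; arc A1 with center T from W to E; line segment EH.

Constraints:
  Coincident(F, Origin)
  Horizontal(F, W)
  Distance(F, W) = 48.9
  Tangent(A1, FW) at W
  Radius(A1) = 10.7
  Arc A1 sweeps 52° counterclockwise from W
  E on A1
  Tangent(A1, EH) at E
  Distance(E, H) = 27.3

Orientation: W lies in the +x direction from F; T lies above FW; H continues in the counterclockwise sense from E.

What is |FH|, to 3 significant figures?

78.4

F is at the origin; FW is horizontal with |FW| = 48.9 and W on the +x side, so W = (48.9, 0.00). Since A1 is tangent to FW there, TW ⟂ FW, so T = W + (0, 10.7) = (48.9, 10.7). On A1, W sits at bearing -90° from T; a 52° counterclockwise sweep puts E at bearing -38°, so E = T + 10.7·(cos -38°, sin -38°) = (57.3, 4.11). Tangency of A1 to EH means the radius TE is perpendicular to EH, so EH runs along (−sin -38°, cos -38°); with |EH| = 27.3, H = (74.1, 25.6). Then |FH| = |H − F| = 78.4.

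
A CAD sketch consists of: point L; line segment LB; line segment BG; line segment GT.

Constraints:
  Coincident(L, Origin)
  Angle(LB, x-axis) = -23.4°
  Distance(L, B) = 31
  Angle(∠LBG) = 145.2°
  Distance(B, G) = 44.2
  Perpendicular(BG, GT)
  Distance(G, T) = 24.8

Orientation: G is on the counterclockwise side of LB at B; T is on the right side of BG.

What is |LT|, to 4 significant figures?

81.59

∠LBG = 145.2°, so BG runs at -23.4° + (180° − 145.2°) = 11.40° from the x-axis; with |BG| = 44.2, G = B + 44.2·(cos 11.40°, sin 11.40°) = (71.78, -3.575). The perpendicularity gives GT at right angles to BG; with |GT| = 24.8 on the right of BG, T = G + 24.8·(0.1977, -0.9803) = (76.68, -27.89). Then |LT| = |T − L| = 81.59.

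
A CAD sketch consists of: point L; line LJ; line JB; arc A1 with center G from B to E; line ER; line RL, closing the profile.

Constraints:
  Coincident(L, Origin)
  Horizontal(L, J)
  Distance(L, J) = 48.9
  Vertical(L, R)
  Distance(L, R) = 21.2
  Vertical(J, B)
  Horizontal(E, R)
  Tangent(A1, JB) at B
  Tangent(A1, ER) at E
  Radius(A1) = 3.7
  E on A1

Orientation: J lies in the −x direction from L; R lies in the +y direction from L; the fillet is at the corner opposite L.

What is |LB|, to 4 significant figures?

51.94

L is at the origin; LJ is horizontal with |LJ| = 48.9 and J on the −x side, so J = (-48.90, 0.000). LR is vertical with |LR| = 21.2 and R on the +y side, so R = (0.000, 21.20). The virtual corner opposite L is at (-48.90, 21.20). A1 meets JB tangentially, so GB is at right angles to JB and the tangent condition forces GE to be normal to ER, with radius 3.7, so the center G sits 3.7 in from both sides at G = (-45.20, 17.50). That places the tangent points at B = (-48.90, 17.50) on JB and E = (-45.20, 21.20) on ER. Then |LB| = |B − L| = 51.94.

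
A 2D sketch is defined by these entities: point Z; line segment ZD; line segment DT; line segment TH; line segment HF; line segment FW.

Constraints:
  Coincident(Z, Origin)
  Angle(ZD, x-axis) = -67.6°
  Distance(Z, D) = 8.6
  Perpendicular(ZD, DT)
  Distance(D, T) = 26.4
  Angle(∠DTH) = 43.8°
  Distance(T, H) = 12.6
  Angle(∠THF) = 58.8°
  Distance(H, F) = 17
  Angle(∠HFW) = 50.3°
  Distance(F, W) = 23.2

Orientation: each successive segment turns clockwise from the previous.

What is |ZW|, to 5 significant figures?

34.755

∠THF = 58.8° gives HF at -55.000° from the x-axis; with |HF| = 17.0, F = (-6.2953, -20.408). ∠HFW = 50.3° gives FW at 175.30° from the x-axis; with |FW| = 23.2, W = (-29.417, -18.507). Then |ZW| = |W − Z| = 34.755.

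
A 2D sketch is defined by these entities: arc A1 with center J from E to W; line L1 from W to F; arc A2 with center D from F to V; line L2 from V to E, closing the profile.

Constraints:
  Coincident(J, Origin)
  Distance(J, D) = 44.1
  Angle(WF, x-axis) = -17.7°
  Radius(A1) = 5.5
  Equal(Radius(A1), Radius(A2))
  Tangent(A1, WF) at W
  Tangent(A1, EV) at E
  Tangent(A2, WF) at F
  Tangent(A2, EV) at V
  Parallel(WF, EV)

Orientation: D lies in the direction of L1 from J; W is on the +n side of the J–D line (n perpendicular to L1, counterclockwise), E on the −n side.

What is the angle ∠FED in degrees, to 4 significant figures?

6.897°

Tangency of A1 to both parallel lines with radius 5.5 puts W and E at J ± 5.5·n: W = (1.672, 5.240), E = (-1.672, -5.240). Equal radii place F and V the same way about D: F = D + 5.5·n = (43.68, -8.168), V = D − 5.5·n = (40.34, -18.65). Then cos ∠FED = EF·ED / (|EF||ED|), giving 6.897°.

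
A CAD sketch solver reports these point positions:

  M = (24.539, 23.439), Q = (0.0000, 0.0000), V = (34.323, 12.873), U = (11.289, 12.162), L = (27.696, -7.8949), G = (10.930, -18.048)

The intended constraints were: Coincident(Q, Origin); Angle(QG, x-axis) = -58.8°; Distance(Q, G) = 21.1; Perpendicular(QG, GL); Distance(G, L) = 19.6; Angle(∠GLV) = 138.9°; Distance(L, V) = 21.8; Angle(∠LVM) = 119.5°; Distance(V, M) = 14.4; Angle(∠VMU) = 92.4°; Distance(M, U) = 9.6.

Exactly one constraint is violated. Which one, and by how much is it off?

Distance(M, U) = 9.6 — off by 7.80.

Q = (0.00, 0.00) ✓; QG at -58.80° ✓; |QG| = 21.10 ✓; ∠(QG, GL) = 90.00° ✓; |GL| = 19.60 ✓; ∠GLV = 138.9° ✓; |LV| = 21.80 ✓; ∠LVM = 119.5° ✓; |VM| = 14.40 ✓; ∠VMU = 92.40° ✓; |MU| = 17.40 ✗.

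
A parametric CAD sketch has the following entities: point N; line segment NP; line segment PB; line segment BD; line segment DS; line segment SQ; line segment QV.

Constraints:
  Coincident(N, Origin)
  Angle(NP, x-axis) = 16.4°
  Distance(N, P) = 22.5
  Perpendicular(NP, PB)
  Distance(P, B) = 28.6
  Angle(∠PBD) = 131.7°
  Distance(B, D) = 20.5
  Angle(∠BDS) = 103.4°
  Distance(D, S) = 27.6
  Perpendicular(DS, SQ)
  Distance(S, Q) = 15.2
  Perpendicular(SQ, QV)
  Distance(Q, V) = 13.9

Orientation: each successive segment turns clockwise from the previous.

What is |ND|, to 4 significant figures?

42.85

NP ⟂ PB, so PB runs at -73.60°; with |PB| = 28.6, B = (29.66, -21.08). ∠PBD = 131.7° gives BD at -121.9° from the x-axis; with |BD| = 20.5, D = (18.83, -38.49). Then |ND| = |D − N| = 42.85.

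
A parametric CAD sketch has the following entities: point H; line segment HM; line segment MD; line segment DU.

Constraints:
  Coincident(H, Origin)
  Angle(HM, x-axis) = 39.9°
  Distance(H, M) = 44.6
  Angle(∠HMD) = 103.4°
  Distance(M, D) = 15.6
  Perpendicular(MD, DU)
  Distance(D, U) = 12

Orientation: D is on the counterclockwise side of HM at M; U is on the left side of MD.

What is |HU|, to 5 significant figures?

40.715

∠HMD = 103.4°, so MD runs at 39.9° + (180° − 103.4°) = 116.50° from the x-axis; with |MD| = 15.6, D = M + 15.6·(cos 116.50°, sin 116.50°) = (27.255, 42.570). MD is perpendicular to DU; with |DU| = 12.0 on the left of MD, U = D + 12.0·(-0.89493, -0.44620) = (16.516, 37.215). Then |HU| = |U − H| = 40.715.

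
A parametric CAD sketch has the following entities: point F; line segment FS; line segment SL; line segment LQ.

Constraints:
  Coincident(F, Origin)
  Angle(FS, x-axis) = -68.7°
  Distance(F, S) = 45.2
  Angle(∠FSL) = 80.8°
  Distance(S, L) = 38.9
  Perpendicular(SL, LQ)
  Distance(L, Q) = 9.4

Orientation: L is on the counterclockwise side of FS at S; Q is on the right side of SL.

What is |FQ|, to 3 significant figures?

62.6

F is at the origin; FS runs at -68.7° with length 45.2, so S = 45.2·(cos -68.7°, sin -68.7°) = (16.4, -42.1). ∠FSL = 80.8°, so SL runs at -68.7° + (180° − 80.8°) = 30.5° from the x-axis; with |SL| = 38.9, L = S + 38.9·(cos 30.5°, sin 30.5°) = (49.9, -22.4). SL ⟂ LQ; with |LQ| = 9.4 on the right of SL, Q = L + 9.4·(0.508, -0.862) = (54.7, -30.5). Then |FQ| = |Q − F| = 62.6.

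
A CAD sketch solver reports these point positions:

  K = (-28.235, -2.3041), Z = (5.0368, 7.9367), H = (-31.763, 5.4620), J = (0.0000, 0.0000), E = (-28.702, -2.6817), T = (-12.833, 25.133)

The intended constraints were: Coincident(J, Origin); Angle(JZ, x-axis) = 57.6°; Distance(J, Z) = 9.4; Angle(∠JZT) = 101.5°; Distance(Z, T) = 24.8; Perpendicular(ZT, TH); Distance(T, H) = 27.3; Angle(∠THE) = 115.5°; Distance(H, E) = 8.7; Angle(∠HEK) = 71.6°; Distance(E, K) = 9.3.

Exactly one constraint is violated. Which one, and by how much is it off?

Distance(E, K) = 9.3 — off by 8.70.

J = (0.00, 0.00) ✓; JZ at 57.60° ✓; |JZ| = 9.400 ✓; ∠JZT = 101.5° ✓; |ZT| = 24.80 ✓; ∠(ZT, TH) = 90.00° ✓; |TH| = 27.30 ✓; ∠THE = 115.5° ✓; |HE| = 8.700 ✓; ∠HEK = 71.64° ✓; |EK| = 0.6006 ✗.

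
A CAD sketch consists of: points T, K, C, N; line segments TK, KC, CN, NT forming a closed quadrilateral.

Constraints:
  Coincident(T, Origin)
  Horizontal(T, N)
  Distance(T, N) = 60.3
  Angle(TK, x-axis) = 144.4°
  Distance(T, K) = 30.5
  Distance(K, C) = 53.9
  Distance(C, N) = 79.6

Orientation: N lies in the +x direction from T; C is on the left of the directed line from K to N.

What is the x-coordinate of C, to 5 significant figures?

8.3165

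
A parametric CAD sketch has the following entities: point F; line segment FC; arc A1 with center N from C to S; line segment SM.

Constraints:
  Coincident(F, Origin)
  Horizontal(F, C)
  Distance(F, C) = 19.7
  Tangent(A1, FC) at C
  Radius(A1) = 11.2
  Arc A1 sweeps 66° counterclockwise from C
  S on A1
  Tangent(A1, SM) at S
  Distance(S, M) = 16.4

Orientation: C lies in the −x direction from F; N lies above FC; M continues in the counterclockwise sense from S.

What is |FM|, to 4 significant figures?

21.81

On A1, C sits at bearing -90° from N; a 66° counterclockwise sweep puts S at bearing -24°, so S = N + 11.2·(cos -24°, sin -24°) = (-9.468, 6.645). Since A1 is tangent to SM there, NS ⟂ SM, so SM runs along (−sin -24°, cos -24°); with |SM| = 16.4, M = (-2.798, 21.63). Then |FM| = |M − F| = 21.81.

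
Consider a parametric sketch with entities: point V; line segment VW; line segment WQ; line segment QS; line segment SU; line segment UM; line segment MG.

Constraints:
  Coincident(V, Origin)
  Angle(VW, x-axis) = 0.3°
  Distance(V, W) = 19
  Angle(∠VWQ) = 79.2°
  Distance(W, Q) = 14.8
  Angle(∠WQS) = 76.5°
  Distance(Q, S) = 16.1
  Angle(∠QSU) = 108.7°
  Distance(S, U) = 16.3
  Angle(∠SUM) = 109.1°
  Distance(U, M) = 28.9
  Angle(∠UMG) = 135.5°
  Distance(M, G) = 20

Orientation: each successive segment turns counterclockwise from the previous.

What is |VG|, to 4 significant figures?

48.62

V is at the origin; VW runs at 0.3° with length 19.0, so W = (19.00, 0.09948). ∠VWQ = 79.2° gives WQ at 101.1° from the x-axis; with |WQ| = 14.8, Q = (16.15, 14.62). ∠WQS = 76.5° gives QS at -155.4° from the x-axis; with |QS| = 16.1, S = (1.512, 7.920). ∠QSU = 108.7° gives SU at -84.10° from the x-axis; with |SU| = 16.3, U = (3.187, -8.293). ∠SUM = 109.1° gives UM at -13.20° from the x-axis; with |UM| = 28.9, M = (31.32, -14.89). ∠UMG = 135.5° gives MG at 31.30° from the x-axis; with |MG| = 20.0, G = (48.41, -4.502). Then |VG| = |G − V| = 48.62.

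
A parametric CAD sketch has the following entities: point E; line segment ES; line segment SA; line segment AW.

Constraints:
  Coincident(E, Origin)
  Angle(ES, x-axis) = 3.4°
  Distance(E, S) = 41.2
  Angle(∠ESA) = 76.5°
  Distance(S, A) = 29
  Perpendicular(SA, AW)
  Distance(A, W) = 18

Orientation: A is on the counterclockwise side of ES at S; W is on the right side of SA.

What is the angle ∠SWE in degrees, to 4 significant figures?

39.71°

∠ESA = 76.5°, so SA runs at 3.4° + (180° − 76.5°) = 106.9° from the x-axis; with |SA| = 29.0, A = S + 29.0·(cos 106.9°, sin 106.9°) = (32.70, 30.19). SA is perpendicular to AW; with |AW| = 18.0 on the right of SA, W = A + 18.0·(0.9568, 0.2907) = (49.92, 35.42). Then cos ∠SWE = WS·WE / (|WS||WE|), giving 39.71°.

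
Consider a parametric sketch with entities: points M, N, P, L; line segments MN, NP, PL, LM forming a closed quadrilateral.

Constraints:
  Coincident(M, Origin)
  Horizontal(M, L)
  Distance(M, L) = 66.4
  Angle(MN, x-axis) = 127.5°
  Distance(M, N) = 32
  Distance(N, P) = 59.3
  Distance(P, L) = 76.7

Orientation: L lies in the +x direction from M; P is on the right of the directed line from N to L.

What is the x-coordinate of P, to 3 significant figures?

-3.44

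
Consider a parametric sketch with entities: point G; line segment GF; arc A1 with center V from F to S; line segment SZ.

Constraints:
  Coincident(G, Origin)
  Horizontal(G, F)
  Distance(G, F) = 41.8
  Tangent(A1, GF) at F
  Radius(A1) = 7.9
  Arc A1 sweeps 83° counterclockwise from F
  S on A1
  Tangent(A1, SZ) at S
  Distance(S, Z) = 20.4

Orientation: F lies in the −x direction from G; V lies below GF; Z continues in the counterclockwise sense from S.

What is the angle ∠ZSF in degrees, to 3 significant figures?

138°

G is at the origin; GF is horizontal with |GF| = 41.8 and F on the −x side, so F = (-41.8, 0.00). A1 meets GF tangentially, so VF is at right angles to GF, so V = F + (0, -7.9) = (-41.8, -7.90). On A1, F sits at bearing 90° from V; an 83° counterclockwise sweep puts S at bearing 173°, so S = V + 7.9·(cos 173°, sin 173°) = (-49.6, -6.94). Tangency of A1 to SZ means the radius VS is perpendicular to SZ, so SZ runs along (−sin 173°, cos 173°); with |SZ| = 20.4, Z = (-52.1, -27.2). Then cos ∠ZSF = SZ·SF / (|SZ||SF|), giving 138°.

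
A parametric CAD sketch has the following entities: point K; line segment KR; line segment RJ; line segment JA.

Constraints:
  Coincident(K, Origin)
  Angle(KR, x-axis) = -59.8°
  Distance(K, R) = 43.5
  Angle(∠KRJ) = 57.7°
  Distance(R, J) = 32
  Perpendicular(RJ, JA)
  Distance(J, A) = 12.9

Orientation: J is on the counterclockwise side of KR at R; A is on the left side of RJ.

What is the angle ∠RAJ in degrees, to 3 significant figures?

68.0°

∠KRJ = 57.7°, so RJ runs at -59.8° + (180° − 57.7°) = 62.5° from the x-axis; with |RJ| = 32.0, J = R + 32.0·(cos 62.5°, sin 62.5°) = (36.7, -9.21). The perpendicularity gives JA at right angles to RJ; with |JA| = 12.9 on the left of RJ, A = J + 12.9·(-0.887, 0.462) = (25.2, -3.26). Then cos ∠RAJ = AR·AJ / (|AR||AJ|), giving 68.0°.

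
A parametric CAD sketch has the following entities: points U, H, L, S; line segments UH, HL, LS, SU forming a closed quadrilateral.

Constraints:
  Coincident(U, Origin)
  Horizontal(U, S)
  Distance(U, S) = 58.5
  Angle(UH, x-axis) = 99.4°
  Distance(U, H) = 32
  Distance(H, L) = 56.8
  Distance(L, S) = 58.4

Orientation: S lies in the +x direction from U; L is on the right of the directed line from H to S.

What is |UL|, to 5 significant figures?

24.820

Checks: |HL| = 56.80 ✓; |LS| = 58.40 ✓.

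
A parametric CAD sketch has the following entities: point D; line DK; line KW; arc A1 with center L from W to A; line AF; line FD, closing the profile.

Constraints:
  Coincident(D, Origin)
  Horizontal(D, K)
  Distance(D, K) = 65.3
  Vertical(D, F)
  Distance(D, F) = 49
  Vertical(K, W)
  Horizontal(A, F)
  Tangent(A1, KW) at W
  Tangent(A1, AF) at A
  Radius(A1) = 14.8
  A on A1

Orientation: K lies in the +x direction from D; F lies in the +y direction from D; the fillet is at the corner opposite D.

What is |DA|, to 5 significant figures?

70.365

The virtual corner opposite D is at (65.300, 49.000). Tangency of A1 to KW means the radius LW is perpendicular to KW and since A1 is tangent to AF there, LA ⟂ AF, with radius 14.8, so the center L sits 14.8 in from both sides at L = (50.500, 34.200). That places the tangent points at W = (65.300, 34.200) on KW and A = (50.500, 49.000) on AF. Then |DA| = |A − D| = 70.365.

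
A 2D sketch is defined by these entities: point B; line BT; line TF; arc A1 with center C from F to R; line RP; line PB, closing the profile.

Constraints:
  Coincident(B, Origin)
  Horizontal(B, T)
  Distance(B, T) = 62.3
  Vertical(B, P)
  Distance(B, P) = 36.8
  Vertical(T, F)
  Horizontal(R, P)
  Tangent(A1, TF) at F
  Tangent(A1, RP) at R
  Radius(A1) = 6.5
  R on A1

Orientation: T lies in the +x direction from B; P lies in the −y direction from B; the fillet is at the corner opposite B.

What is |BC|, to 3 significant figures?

63.5

B is at the origin; B and T share the same y with |BT| = 62.3 and T on the +x side, so T = (62.3, 0.00). B and P share the same x with |BP| = 36.8 and P on the −y side, so P = (0.00, -36.8). The virtual corner opposite B is at (62.3, -36.8). Tangency of A1 to TF means the radius CF is perpendicular to TF and the tangent condition forces CR to be normal to RP, with radius 6.5, so the center C sits 6.5 in from both sides at C = (55.8, -30.3). Then |BC| = |C − B| = 63.5.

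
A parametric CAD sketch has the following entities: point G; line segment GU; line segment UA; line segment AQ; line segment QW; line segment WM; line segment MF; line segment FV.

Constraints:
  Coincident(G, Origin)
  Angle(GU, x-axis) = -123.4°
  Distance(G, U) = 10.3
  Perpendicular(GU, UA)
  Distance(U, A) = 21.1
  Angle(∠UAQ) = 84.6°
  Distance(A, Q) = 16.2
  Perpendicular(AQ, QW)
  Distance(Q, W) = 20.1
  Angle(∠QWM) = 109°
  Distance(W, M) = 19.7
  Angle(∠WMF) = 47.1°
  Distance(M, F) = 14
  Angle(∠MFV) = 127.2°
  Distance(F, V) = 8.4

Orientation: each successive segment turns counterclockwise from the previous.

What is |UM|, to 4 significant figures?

7.057

G is at the origin; GU runs at -123.4° with length 10.3, so U = (-5.670, -8.599). GU ⟂ UA, so UA runs at -33.40°; with |UA| = 21.1, A = (11.95, -20.21). ∠UAQ = 84.6° gives AQ at 62.00° from the x-axis; with |AQ| = 16.2, Q = (19.55, -5.910). AQ ⟂ QW, so QW runs at 152.0°; with |QW| = 20.1, W = (1.804, 3.526). ∠QWM = 109.0° gives WM at -137.0° from the x-axis; with |WM| = 19.7, M = (-12.60, -9.909). Then |UM| = |M − U| = 7.057.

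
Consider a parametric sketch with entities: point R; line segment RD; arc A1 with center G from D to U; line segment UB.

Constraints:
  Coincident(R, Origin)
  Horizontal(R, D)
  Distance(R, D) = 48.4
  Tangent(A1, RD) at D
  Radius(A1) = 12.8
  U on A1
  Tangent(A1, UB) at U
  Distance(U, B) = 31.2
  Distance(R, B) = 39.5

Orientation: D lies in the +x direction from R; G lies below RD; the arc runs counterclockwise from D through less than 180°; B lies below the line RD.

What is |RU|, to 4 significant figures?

37.91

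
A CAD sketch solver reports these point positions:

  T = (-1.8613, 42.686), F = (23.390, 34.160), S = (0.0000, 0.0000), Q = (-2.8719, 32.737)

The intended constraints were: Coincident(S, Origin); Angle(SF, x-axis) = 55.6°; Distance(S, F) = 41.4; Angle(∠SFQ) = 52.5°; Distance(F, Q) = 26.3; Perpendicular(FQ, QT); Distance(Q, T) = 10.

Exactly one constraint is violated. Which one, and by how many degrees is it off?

Perpendicular(FQ, QT) — off by 8.90°.

S = (0.00, 0.00) ✓; SF at 55.60° ✓; |SF| = 41.40 ✓; ∠SFQ = 52.50° ✓; |FQ| = 26.30 ✓; ∠(FQ, QT) = 98.90° ✗; |QT| = 10.00 ✓.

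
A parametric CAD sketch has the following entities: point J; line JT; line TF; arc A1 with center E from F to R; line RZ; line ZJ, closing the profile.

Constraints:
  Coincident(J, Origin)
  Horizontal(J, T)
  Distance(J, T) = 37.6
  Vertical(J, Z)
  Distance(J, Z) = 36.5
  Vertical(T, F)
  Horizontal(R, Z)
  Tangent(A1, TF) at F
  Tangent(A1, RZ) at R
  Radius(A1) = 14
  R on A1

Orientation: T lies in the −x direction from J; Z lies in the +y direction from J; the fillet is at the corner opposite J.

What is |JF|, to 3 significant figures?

43.8

J is at the origin; JT is horizontal with |JT| = 37.6 and T on the −x side, so T = (-37.6, 0.00). J and Z share the same x with |JZ| = 36.5 and Z on the +y side, so Z = (0.00, 36.5). The virtual corner opposite J is at (-37.6, 36.5). Since A1 is tangent to TF there, EF ⟂ TF and since A1 is tangent to RZ there, ER ⟂ RZ, with radius 14.0, so the center E sits 14.0 in from both sides at E = (-23.6, 22.5). That places the tangent points at F = (-37.6, 22.5) on TF and R = (-23.6, 36.5) on RZ. Then |JF| = |F − J| = 43.8.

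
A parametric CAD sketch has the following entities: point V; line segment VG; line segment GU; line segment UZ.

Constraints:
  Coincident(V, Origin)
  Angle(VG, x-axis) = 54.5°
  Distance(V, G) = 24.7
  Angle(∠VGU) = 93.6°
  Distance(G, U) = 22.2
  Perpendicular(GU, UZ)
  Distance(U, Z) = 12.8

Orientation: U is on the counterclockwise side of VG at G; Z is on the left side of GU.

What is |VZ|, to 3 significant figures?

26.5

V is at the origin; VG runs at 54.5° with length 24.7, so G = 24.7·(cos 54.5°, sin 54.5°) = (14.3, 20.1). ∠VGU = 93.6°, so GU runs at 54.5° + (180° − 93.6°) = 141° from the x-axis; with |GU| = 22.2, U = G + 22.2·(cos 141°, sin 141°) = (-2.88, 34.1). GU is perpendicular to UZ; with |UZ| = 12.8 on the left of GU, Z = U + 12.8·(-0.631, -0.776) = (-11.0, 24.2). Then |VZ| = |Z − V| = 26.5.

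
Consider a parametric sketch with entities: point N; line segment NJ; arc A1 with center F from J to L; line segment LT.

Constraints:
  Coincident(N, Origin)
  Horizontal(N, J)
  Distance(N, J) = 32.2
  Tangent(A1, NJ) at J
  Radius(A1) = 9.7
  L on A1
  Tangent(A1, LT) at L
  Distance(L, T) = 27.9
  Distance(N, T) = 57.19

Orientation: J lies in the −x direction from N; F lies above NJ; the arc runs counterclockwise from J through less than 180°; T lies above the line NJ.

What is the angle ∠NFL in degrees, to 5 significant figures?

58.805°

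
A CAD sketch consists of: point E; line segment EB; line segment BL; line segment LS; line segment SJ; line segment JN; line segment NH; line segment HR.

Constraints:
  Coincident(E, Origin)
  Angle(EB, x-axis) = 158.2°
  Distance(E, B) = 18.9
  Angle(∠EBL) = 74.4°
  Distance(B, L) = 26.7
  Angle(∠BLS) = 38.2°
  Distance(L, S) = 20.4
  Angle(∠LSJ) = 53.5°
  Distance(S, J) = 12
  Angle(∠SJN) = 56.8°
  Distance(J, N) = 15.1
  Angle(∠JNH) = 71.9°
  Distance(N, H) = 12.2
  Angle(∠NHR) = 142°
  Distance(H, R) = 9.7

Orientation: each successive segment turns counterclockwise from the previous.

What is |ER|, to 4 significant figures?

1.635

E is at the origin; EB runs at 158.2° with length 18.9, so B = (-17.55, 7.019). ∠EBL = 74.4° gives BL at -96.20° from the x-axis; with |BL| = 26.7, L = (-20.43, -19.52). ∠BLS = 38.2° gives LS at 45.60° from the x-axis; with |LS| = 20.4, S = (-6.159, -4.950). ∠LSJ = 53.5° gives SJ at 172.1° from the x-axis; with |SJ| = 12.0, J = (-18.04, -3.300). ∠SJN = 56.8° gives JN at -64.70° from the x-axis; with |JN| = 15.1, N = (-11.59, -16.95). ∠JNH = 71.9° gives NH at 43.40° from the x-axis; with |NH| = 12.2, H = (-2.728, -8.570). ∠NHR = 142.0° gives HR at 81.40° from the x-axis; with |HR| = 9.7, R = (-1.277, 1.021). Then |ER| = |R − E| = 1.635.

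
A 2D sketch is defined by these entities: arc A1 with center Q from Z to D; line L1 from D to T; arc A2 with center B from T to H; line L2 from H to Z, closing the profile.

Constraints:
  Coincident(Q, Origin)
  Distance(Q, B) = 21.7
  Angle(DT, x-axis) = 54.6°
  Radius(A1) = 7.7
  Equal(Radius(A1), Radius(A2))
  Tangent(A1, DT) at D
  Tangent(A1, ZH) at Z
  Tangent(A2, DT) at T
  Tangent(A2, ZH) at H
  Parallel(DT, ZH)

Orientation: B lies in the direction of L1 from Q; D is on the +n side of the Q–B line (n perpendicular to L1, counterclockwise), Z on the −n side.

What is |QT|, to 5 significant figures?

23.026

Tangency of A1 to both parallel lines with radius 7.7 puts D and Z at Q ± 7.7·n: D = (-6.2765, 4.4605), Z = (6.2765, -4.4605). Equal radii place T and H the same way about B: T = B + 7.7·n = (6.2939, 22.149), H = B − 7.7·n = (18.847, 13.228). Then |QT| = |T − Q| = 23.026.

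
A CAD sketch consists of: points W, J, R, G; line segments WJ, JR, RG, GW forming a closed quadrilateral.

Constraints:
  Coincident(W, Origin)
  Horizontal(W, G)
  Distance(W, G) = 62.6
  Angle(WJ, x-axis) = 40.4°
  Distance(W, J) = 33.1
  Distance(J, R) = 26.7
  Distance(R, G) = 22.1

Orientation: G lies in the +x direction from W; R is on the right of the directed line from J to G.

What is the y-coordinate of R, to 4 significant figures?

-0.4306

Checks: |JR| = 26.70 ✓; |RG| = 22.10 ✓.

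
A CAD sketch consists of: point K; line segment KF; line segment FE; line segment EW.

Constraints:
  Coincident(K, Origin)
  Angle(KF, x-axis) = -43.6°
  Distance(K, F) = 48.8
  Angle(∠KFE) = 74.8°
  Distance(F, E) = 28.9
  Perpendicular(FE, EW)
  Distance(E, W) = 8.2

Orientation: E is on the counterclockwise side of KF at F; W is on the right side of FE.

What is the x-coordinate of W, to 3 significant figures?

56.3

K is at the origin; KF runs at -43.6° with length 48.8, so F = 48.8·(cos -43.6°, sin -43.6°) = (35.3, -33.7). ∠KFE = 74.8°, so FE runs at -43.6° + (180° − 74.8°) = 61.6° from the x-axis; with |FE| = 28.9, E = F + 28.9·(cos 61.6°, sin 61.6°) = (49.1, -8.23). FE is perpendicular to EW; with |EW| = 8.2 on the right of FE, W = E + 8.2·(0.880, -0.476) = (56.3, -12.1). So W.x = 56.3.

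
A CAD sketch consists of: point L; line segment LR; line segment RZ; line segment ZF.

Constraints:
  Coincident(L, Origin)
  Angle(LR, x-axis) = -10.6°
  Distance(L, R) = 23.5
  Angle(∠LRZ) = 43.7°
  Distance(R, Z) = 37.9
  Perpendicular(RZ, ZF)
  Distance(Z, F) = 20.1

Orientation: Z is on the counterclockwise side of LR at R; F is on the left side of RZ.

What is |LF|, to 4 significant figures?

21.26

L is at the origin; LR runs at -10.6° with length 23.5, so R = 23.5·(cos -10.6°, sin -10.6°) = (23.10, -4.323). ∠LRZ = 43.7°, so RZ runs at -10.6° + (180° − 43.7°) = 125.7° from the x-axis; with |RZ| = 37.9, Z = R + 37.9·(cos 125.7°, sin 125.7°) = (0.9828, 26.46). RZ ⟂ ZF; with |ZF| = 20.1 on the left of RZ, F = Z + 20.1·(-0.8121, -0.5835) = (-15.34, 14.73). Then |LF| = |F − L| = 21.26.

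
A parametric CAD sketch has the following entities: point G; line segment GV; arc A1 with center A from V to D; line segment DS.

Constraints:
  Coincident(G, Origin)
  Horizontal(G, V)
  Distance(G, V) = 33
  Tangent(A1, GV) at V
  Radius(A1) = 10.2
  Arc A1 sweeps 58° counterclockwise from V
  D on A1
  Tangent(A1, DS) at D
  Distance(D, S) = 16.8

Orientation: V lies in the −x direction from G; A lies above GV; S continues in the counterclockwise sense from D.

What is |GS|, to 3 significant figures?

24.5

G is at the origin; GV is horizontal with |GV| = 33.0 and V on the −x side, so V = (-33.0, 0.00). The tangent condition forces AV to be normal to GV, so A = V + (0, 10.2) = (-33.0, 10.2). On A1, V sits at bearing -90° from A; a 58° counterclockwise sweep puts D at bearing -32°, so D = A + 10.2·(cos -32°, sin -32°) = (-24.3, 4.79). Since A1 is tangent to DS there, AD ⟂ DS, so DS runs along (−sin -32°, cos -32°); with |DS| = 16.8, S = (-15.4, 19.0). Then |GS| = |S − G| = 24.5.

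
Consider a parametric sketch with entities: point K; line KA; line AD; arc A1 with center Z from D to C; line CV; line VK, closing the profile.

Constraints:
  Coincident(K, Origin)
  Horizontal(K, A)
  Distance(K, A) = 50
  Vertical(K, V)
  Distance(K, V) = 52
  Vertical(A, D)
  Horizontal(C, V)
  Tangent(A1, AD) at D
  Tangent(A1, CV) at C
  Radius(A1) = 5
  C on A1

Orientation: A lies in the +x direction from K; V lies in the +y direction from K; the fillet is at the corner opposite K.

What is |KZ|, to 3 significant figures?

65.1

K is at the origin; KA is horizontal with |KA| = 50.0 and A on the +x side, so A = (50.0, 0.00). KV is vertical with |KV| = 52.0 and V on the +y side, so V = (0.00, 52.0). The virtual corner opposite K is at (50.0, 52.0). The tangent condition forces ZD to be normal to AD and tangency of A1 to CV means the radius ZC is perpendicular to CV, with radius 5.0, so the center Z sits 5.0 in from both sides at Z = (45.0, 47.0). Then |KZ| = |Z − K| = 65.1.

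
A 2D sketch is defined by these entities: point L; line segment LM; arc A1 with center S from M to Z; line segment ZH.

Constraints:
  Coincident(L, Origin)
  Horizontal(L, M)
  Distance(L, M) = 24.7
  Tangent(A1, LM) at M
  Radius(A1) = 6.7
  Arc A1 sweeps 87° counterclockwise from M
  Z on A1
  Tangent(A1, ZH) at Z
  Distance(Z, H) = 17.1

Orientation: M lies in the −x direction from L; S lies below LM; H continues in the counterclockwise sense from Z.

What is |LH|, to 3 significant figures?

39.9

L is at the origin; LM is horizontal with |LM| = 24.7 and M on the −x side, so M = (-24.7, 0.00). The tangent condition forces SM to be normal to LM, so S = M + (0, -6.7) = (-24.7, -6.70). On A1, M sits at bearing 90° from S; an 87° counterclockwise sweep puts Z at bearing 177°, so Z = S + 6.7·(cos 177°, sin 177°) = (-31.4, -6.35). The tangent condition forces SZ to be normal to ZH, so ZH runs along (−sin 177°, cos 177°); with |ZH| = 17.1, H = (-32.3, -23.4). Then |LH| = |H − L| = 39.9.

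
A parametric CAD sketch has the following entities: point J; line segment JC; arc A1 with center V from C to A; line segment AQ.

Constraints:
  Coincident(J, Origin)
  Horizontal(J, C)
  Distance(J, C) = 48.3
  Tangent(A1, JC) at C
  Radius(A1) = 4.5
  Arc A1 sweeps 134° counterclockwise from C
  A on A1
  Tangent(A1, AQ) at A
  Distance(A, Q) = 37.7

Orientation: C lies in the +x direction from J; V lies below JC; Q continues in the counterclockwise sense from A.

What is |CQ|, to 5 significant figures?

41.641

On A1, C sits at bearing 90° from V; a 134° counterclockwise sweep puts A at bearing 224°, so A = V + 4.5·(cos 224°, sin 224°) = (45.063, -7.6260). The tangent condition forces VA to be normal to AQ, so AQ runs along (−sin 224°, cos 224°); with |AQ| = 37.7, Q = (71.252, -34.745). Then |CQ| = |Q − C| = 41.641.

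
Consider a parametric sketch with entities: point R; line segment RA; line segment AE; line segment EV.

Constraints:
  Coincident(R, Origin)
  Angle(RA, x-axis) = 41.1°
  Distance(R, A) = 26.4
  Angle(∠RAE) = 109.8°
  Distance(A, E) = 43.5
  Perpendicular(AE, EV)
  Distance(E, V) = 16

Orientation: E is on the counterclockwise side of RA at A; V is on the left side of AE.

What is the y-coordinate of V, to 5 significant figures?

52.071

R is at the origin; RA runs at 41.1° with length 26.4, so A = 26.4·(cos 41.1°, sin 41.1°) = (19.894, 17.355). ∠RAE = 109.8°, so AE runs at 41.1° + (180° − 109.8°) = 111.30° from the x-axis; with |AE| = 43.5, E = A + 43.5·(cos 111.30°, sin 111.30°) = (4.0926, 57.883). AE ⟂ EV; with |EV| = 16.0 on the left of AE, V = E + 16.0·(-0.93169, -0.36325) = (-10.814, 52.071). So V.y = 52.071.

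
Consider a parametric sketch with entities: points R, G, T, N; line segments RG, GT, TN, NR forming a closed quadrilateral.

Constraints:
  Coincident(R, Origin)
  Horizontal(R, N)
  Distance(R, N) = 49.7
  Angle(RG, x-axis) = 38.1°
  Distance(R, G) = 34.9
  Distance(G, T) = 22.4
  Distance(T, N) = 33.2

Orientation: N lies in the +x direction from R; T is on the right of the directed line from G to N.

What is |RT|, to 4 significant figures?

16.68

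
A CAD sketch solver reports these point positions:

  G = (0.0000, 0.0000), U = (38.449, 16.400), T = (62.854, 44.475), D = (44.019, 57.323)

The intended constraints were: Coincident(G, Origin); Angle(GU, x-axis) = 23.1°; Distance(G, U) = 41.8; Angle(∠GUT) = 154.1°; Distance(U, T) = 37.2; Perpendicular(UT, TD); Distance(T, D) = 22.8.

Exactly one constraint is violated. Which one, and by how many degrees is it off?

Perpendicular(UT, TD) — off by 6.70°.

G = (0.00, 0.00) ✓; GU at 23.10° ✓; |GU| = 41.80 ✓; ∠GUT = 154.1° ✓; |UT| = 37.20 ✓; ∠(UT, TD) = 96.70° ✗; |TD| = 22.80 ✓.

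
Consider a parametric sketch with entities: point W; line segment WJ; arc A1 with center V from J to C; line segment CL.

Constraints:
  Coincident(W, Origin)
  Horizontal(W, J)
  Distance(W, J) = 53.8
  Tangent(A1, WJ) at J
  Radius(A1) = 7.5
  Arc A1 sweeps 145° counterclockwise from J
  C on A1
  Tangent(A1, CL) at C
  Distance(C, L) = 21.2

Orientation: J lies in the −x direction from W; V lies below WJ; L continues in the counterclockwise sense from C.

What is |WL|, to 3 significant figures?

48.2

W is at the origin; WJ is horizontal with |WJ| = 53.8 and J on the −x side, so J = (-53.8, 0.00). A1 meets WJ tangentially, so VJ is at right angles to WJ, so V = J + (0, -7.5) = (-53.8, -7.50). On A1, J sits at bearing 90° from V; a 145° counterclockwise sweep puts C at bearing 235°, so C = V + 7.5·(cos 235°, sin 235°) = (-58.1, -13.6). Since A1 is tangent to CL there, VC ⟂ CL, so CL runs along (−sin 235°, cos 235°); with |CL| = 21.2, L = (-40.7, -25.8). Then |WL| = |L − W| = 48.2.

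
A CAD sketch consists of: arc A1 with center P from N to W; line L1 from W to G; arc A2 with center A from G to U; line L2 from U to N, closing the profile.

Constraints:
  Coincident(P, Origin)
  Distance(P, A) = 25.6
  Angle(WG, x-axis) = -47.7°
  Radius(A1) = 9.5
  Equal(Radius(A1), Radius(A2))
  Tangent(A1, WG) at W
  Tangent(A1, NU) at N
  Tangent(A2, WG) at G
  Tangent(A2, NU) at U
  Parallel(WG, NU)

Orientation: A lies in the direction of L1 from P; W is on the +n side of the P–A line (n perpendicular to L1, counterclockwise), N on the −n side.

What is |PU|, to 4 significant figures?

27.31

The slot axis is L1's direction at -47.7°, so u = (cos -47.7°, sin -47.7°) = (0.6730, -0.7396) and n = (−sin -47.7°, cos -47.7°) = (0.7396, 0.6730). P is at the origin and A lies 25.6 along u from P, so A = 25.6·u = (17.23, -18.93). Tangency of A1 to both parallel lines with radius 9.5 puts W and N at P ± 9.5·n: W = (7.026, 6.394), N = (-7.026, -6.394). Equal radii place G and U the same way about A: G = A + 9.5·n = (24.26, -12.54), U = A − 9.5·n = (10.20, -25.33). Then |PU| = |U − P| = 27.31.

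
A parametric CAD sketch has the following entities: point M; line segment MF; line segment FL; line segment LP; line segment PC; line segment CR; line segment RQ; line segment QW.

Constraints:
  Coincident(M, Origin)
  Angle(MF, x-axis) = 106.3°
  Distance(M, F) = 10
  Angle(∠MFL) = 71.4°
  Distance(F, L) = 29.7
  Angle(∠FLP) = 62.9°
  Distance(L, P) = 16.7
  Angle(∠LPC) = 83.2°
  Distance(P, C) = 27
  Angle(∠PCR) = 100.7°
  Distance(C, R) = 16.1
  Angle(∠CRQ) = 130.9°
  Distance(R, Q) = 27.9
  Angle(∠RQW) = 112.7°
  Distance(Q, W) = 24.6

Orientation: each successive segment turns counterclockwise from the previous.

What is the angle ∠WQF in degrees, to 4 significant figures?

94.65°

M is at the origin; MF runs at 106.3° with length 10.0, so F = (-2.807, 9.598). ∠MFL = 71.4° gives FL at -145.1° from the x-axis; with |FL| = 29.7, L = (-27.17, -7.395). ∠FLP = 62.9° gives LP at -28.00° from the x-axis; with |LP| = 16.7, P = (-12.42, -15.23). ∠LPC = 83.2° gives PC at 68.80° from the x-axis; with |PC| = 27.0, C = (-2.656, 9.938). ∠PCR = 100.7° gives CR at 148.1° from the x-axis; with |CR| = 16.1, R = (-16.32, 18.45). ∠CRQ = 130.9° gives RQ at -162.8° from the x-axis; with |RQ| = 27.9, Q = (-42.98, 10.20). ∠RQW = 112.7° gives QW at -95.50° from the x-axis; with |QW| = 24.6, W = (-45.33, -14.29). Then cos ∠WQF = QW·QF / (|QW||QF|), giving 94.65°.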